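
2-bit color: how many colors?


Colors = 2^bits = 2^2
= 4 colors


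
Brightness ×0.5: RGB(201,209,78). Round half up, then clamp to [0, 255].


Multiply each channel by 0.5, round half up, clamp to [0, 255]
R: 201×0.5 = 100.5 → round → 101
G: 209×0.5 = 104.5 → round → 105
B: 78×0.5 = 39
= RGB(101, 105, 39)


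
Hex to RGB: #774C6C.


77 → 119 (R)
4C → 76 (G)
6C → 108 (B)
= RGB(119, 76, 108)


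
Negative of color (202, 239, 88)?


Invert: (255-R, 255-G, 255-B)
R: 255-202 = 53
G: 255-239 = 16
B: 255-88 = 167
= RGB(53, 16, 167)


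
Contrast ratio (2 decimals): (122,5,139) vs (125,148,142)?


Linearize each sRGB channel c=v/255: c/12.92 if c ≤ 0.04045 else ((c+0.055)/1.055)^2.4
L = 0.2126×R_lin + 0.7152×G_lin + 0.0722×B_lin
Color 1 (122,5,139):
  R=122: 122/255≈0.4784 > 0.04045 → ((0.4784+0.055)/1.055)^2.4 ≈ 0.19462
  G=5: 5/255≈0.0196 ≤ 0.04045 → 0.0196/12.92 ≈ 0.00152
  B=139: 139/255≈0.5451 > 0.04045 → ((0.5451+0.055)/1.055)^2.4 ≈ 0.25818
  L1 = 0.2126×0.19462 + 0.7152×0.00152 + 0.0722×0.25818 ≈ 0.06110
Color 2 (125,148,142):
  R=125: 125/255≈0.4902 > 0.04045 → ((0.4902+0.055)/1.055)^2.4 ≈ 0.20508
  G=148: 148/255≈0.5804 > 0.04045 → ((0.5804+0.055)/1.055)^2.4 ≈ 0.29614
  B=142: 142/255≈0.5569 > 0.04045 → ((0.5569+0.055)/1.055)^2.4 ≈ 0.27050
  L2 = 0.2126×0.20508 + 0.7152×0.29614 + 0.0722×0.27050 ≈ 0.27493
Lighter = 0.27493, Darker = 0.06110
Ratio = (L_lighter + 0.05) / (L_darker + 0.05)
Ratio = (0.27493 + 0.05) / (0.06110 + 0.05) = 0.32493 / 0.11110 ≈ 2.9246
Ratio ≈ 2.92:1


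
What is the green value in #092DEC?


Color: #092DEC
R = 09 = 9
G = 2D = 45
B = EC = 236
Green = 45


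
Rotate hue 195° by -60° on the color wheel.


New hue = (H + rotation) mod 360
New hue = (195 -60) mod 360
= 135 mod 360
= 135°


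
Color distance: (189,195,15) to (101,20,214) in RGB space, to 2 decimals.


d = √[(R₁-R₂)² + (G₁-G₂)² + (B₁-B₂)²]
d = √[(189-101)² + (195-20)² + (15-214)²]
d = √[7744 + 30625 + 39601]
d = √77970
d ≈ 279.23


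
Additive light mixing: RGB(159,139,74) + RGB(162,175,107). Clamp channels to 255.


Additive: each channel = min(255, C₁+C₂)
R: 159+162 = 321 → 255
G: 139+175 = 314 → 255
B: 74+107 = 181 → 181
= RGB(255, 255, 181)


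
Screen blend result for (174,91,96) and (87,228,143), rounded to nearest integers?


Screen: C = 255 - (255-A)×(255-B)/255, rounded to nearest integer
R: 255 - (255-174)×(255-87)/255 = 255 - 13608/255 ≈ 255 - 53.365 = 201.635 → 202
G: 255 - (255-91)×(255-228)/255 = 255 - 4428/255 ≈ 255 - 17.365 = 237.635 → 238
B: 255 - (255-96)×(255-143)/255 = 255 - 17808/255 ≈ 255 - 69.835 = 185.165 → 185
= RGB(202, 238, 185)


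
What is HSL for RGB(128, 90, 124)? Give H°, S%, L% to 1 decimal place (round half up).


Normalize: R'=128/255≈0.5020, G'=90/255≈0.3529, B'=124/255≈0.4863
Max=128/255, Min=90/255, Δ=Max-Min=38/255
L = (Max+Min)/2 = (128+90)/510 = 218/510 = 0.42745… → L = 42.7%
L ≤ 0.5 → S = Δ/(Max+Min) = 38/(128+90) = 38/218 = 0.17431… → S = 17.4%
(the 1/255 factors cancel in S and H, so raw channel differences can be used)
Max is R' → H = 60 × (((G-B)/Δ) mod 6) = 60 × (((90-124)/38) mod 6)
  (-34)/38 = -0.8947…; negative, so add 6 → 5.1052…
  H = 60 × 5.1052… = 306.315…° → H = 306.3°
= HSL(306.3°, 17.4%, 42.7%)


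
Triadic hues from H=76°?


Triadic: equally spaced at 120° intervals
H1 = 76°
H2 = (76 + 120) mod 360 = 196°
H3 = (76 + 240) mod 360 = 316°
Triadic = 76°, 196°, 316°


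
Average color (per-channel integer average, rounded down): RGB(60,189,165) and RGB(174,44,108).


Midpoint: each channel = ⌊(C₁+C₂)/2⌋
R: ⌊(60+174)/2⌋ = 117
G: ⌊(189+44)/2⌋ = 116
B: ⌊(165+108)/2⌋ = 136
= RGB(117, 116, 136)


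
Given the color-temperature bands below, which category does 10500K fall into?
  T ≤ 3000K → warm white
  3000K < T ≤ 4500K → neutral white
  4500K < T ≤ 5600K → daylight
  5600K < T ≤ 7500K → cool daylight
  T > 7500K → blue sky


Temperature: 10500K
10500K > 7500K → blue sky
Classification: blue sky


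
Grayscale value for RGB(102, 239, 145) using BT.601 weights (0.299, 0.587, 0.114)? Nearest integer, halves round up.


Gray = 0.299×R + 0.587×G + 0.114×B
Gray = 0.299×102 + 0.587×239 + 0.114×145
Gray = 30.498 + 140.293 + 16.530
Gray = 187.321 → round half up → 187
Gray = 187


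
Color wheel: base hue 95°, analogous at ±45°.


Base hue: 95°
Left analog: (95 - 45) mod 360 = 50°
Right analog: (95 + 45) mod 360 = 140°
Analogous hues = 50° and 140°


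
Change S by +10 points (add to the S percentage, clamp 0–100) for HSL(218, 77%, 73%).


Original S = 77%
Adjustment = +10 percentage points
New S = 77 + (10) = 87
Clamp to [0, 100] → 87
= HSL(218°, 87%, 73%)


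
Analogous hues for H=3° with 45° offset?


Base hue: 3°
Left analog: (3 - 45) mod 360 = 318°
Right analog: (3 + 45) mod 360 = 48°
Analogous hues = 318° and 48°


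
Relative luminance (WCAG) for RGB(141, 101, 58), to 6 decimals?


Linearize each channel (sRGB transfer function): c = v/255; c_lin = c/12.92 if c ≤ 0.04045, else ((c+0.055)/1.055)^2.4
  R: 141/255 ≈ 0.552941 > 0.04045 → ((0.552941+0.055)/1.055)^2.4 ≈ 0.266356
  G: 101/255 ≈ 0.396078 > 0.04045 → ((0.396078+0.055)/1.055)^2.4 ≈ 0.130136
  B: 58/255 ≈ 0.227451 > 0.04045 → ((0.227451+0.055)/1.055)^2.4 ≈ 0.042311
R_lin = 0.266356, G_lin = 0.130136, B_lin = 0.042311
L = 0.2126×R + 0.7152×G + 0.0722×B
L = 0.2126×0.266356 + 0.7152×0.130136 + 0.0722×0.042311
L ≈ 0.152756


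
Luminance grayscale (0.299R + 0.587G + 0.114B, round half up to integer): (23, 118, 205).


Gray = 0.299×R + 0.587×G + 0.114×B
Gray = 0.299×23 + 0.587×118 + 0.114×205
Gray = 6.877 + 69.266 + 23.370
Gray = 99.513 → round half up → 100
Gray = 100


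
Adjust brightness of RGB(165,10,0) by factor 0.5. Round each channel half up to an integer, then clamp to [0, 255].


Multiply each channel by 0.5, round half up, clamp to [0, 255]
R: 165×0.5 = 82.5 → round → 83
G: 10×0.5 = 5
B: 0×0.5 = 0
= RGB(83, 5, 0)


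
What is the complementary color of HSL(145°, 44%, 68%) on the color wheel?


Complement = opposite side of color wheel = hue + 180°
H' = (145 + 180) mod 360 = 325°
S and L unchanged.
= HSL(325°, 44%, 68%)


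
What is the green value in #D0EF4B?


Color: #D0EF4B
R = D0 = 208
G = EF = 239
B = 4B = 75
Green = 239


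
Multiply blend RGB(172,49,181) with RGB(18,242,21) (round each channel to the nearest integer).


Multiply: C = A×B/255, rounded to nearest integer
R: 172×18/255 = 3096/255 ≈ 12.141 → 12
G: 49×242/255 = 11858/255 ≈ 46.502 → 47
B: 181×21/255 = 3801/255 ≈ 14.906 → 15
= RGB(12, 47, 15)


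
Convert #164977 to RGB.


16 → 22 (R)
49 → 73 (G)
77 → 119 (B)
= RGB(22, 73, 119)


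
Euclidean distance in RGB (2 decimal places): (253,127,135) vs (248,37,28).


d = √[(R₁-R₂)² + (G₁-G₂)² + (B₁-B₂)²]
d = √[(253-248)² + (127-37)² + (135-28)²]
d = √[25 + 8100 + 11449]
d = √19574
d ≈ 139.91


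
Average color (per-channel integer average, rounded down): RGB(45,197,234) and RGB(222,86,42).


Midpoint: each channel = ⌊(C₁+C₂)/2⌋
R: ⌊(45+222)/2⌋ = 133
G: ⌊(197+86)/2⌋ = 141
B: ⌊(234+42)/2⌋ = 138
= RGB(133, 141, 138)


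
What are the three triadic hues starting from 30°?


Triadic: equally spaced at 120° intervals
H1 = 30°
H2 = (30 + 120) mod 360 = 150°
H3 = (30 + 240) mod 360 = 270°
Triadic = 30°, 150°, 270°


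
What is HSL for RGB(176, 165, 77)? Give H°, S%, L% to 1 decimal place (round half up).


Normalize: R'=176/255≈0.6902, G'=165/255≈0.6471, B'=77/255≈0.3020
Max=176/255, Min=77/255, Δ=Max-Min=99/255
L = (Max+Min)/2 = (176+77)/510 = 253/510 = 0.49607… → L = 49.6%
L ≤ 0.5 → S = Δ/(Max+Min) = 99/(176+77) = 99/253 = 0.39130… → S = 39.1%
(the 1/255 factors cancel in S and H, so raw channel differences can be used)
Max is R' → H = 60 × (((G-B)/Δ) mod 6) = 60 × (((165-77)/99) mod 6)
  88/99 = 0.8888…
  H = 60 × 0.8888… = 53.333…° → H = 53.3°
= HSL(53.3°, 39.1%, 49.6%)


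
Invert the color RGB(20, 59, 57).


Invert: (255-R, 255-G, 255-B)
R: 255-20 = 235
G: 255-59 = 196
B: 255-57 = 198
= RGB(235, 196, 198)


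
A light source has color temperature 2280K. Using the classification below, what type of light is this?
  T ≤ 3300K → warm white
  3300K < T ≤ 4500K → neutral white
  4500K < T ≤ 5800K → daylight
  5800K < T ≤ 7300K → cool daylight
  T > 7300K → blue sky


Temperature: 2280K
2280K ≤ 3300K → warm white
Classification: warm white


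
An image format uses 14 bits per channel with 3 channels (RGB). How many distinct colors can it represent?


Total bits = 14 bits/channel × 3 channels = 42 bits
Distinct colors = 2^42
= 4,398,046,511,104 colors


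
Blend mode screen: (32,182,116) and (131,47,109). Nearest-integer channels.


Screen: C = 255 - (255-A)×(255-B)/255, rounded to nearest integer
R: 255 - (255-32)×(255-131)/255 = 255 - 27652/255 ≈ 255 - 108.439 = 146.561 → 147
G: 255 - (255-182)×(255-47)/255 = 255 - 15184/255 ≈ 255 - 59.545 = 195.455 → 195
B: 255 - (255-116)×(255-109)/255 = 255 - 20294/255 ≈ 255 - 79.584 = 175.416 → 175
= RGB(147, 195, 175)


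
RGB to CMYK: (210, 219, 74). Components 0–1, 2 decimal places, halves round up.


R'=210/255≈0.8235, G'=219/255≈0.8588, B'=74/255≈0.2902
K = 1 - max(R',G',B') = 1 - 219/255 = 36/255 = 0.14117… → 0.14
(1-R'-K)/(1-K) simplifies to (max-R)/max with max = 219:
C = (219-210)/219 = 9/219 = 0.04109… → 0.04
M = (219-219)/219 = 0/219 = 0 → 0.00
Y = (219-74)/219 = 145/219 = 0.66210… → 0.66
= CMYK(0.04, 0.00, 0.66, 0.14)


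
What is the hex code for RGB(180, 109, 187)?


R = 180 → B4 (hex)
G = 109 → 6D (hex)
B = 187 → BB (hex)
Hex = #B46DBB


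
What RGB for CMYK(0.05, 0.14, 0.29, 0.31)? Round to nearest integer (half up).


R = 255 × (1-C) × (1-K) = 255 × 0.95 × 0.69 = 167.1525 → 167
G = 255 × (1-M) × (1-K) = 255 × 0.86 × 0.69 = 151.317 → 151
B = 255 × (1-Y) × (1-K) = 255 × 0.71 × 0.69 = 124.9245 → 125
= RGB(167, 151, 125)


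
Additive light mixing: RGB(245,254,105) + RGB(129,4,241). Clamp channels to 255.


Additive: each channel = min(255, C₁+C₂)
R: 245+129 = 374 → 255
G: 254+4 = 258 → 255
B: 105+241 = 346 → 255
= RGB(255, 255, 255)


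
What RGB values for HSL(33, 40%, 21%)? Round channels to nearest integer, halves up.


H=33°, S=0.40, L=0.21
C = (1-|2L-1|)×S = (1-|-0.58|)×0.40 = 0.168
H' = H/60 = 33/60 ≈ 0.5500; X = C×(1-|H' mod 2 - 1|) = 0.0924
m = L - C/2 = 0.21 - 0.084 = 0.126
Sector ⌊H'⌋ = 0 → (R',G',B') = (0.168, 0.0924, 0.0)
RGB = ((R'+m)×255, (G'+m)×255, (B'+m)×255) = (74.97, 55.692, 32.13)
Round half up → RGB(75, 56, 32)


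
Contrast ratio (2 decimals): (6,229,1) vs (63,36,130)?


Linearize each sRGB channel c=v/255: c/12.92 if c ≤ 0.04045 else ((c+0.055)/1.055)^2.4
L = 0.2126×R_lin + 0.7152×G_lin + 0.0722×B_lin
Color 1 (6,229,1):
  R=6: 6/255≈0.0235 ≤ 0.04045 → 0.0235/12.92 ≈ 0.00182
  G=229: 229/255≈0.8980 > 0.04045 → ((0.8980+0.055)/1.055)^2.4 ≈ 0.78354
  B=1: 1/255≈0.0039 ≤ 0.04045 → 0.0039/12.92 ≈ 0.00030
  L1 = 0.2126×0.00182 + 0.7152×0.78354 + 0.0722×0.00030 ≈ 0.56080
Color 2 (63,36,130):
  R=63: 63/255≈0.2471 > 0.04045 → ((0.2471+0.055)/1.055)^2.4 ≈ 0.04971
  G=36: 36/255≈0.1412 > 0.04045 → ((0.1412+0.055)/1.055)^2.4 ≈ 0.01764
  B=130: 130/255≈0.5098 > 0.04045 → ((0.5098+0.055)/1.055)^2.4 ≈ 0.22323
  L2 = 0.2126×0.04971 + 0.7152×0.01764 + 0.0722×0.22323 ≈ 0.03930
Lighter = 0.56080, Darker = 0.03930
Ratio = (L_lighter + 0.05) / (L_darker + 0.05)
Ratio = (0.56080 + 0.05) / (0.03930 + 0.05) = 0.61080 / 0.08930 ≈ 6.8396
Ratio ≈ 6.84:1


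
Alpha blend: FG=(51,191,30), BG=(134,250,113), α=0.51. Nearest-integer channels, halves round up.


C = α×F + (1-α)×B, with 1-α = 0.49
R: 0.51×51 + 0.49×134 = 26.01 + 65.66 = 91.67 → 92
G: 0.51×191 + 0.49×250 = 97.41 + 122.50 = 219.91 → 220
B: 0.51×30 + 0.49×113 = 15.30 + 55.37 = 70.67 → 71
= RGB(92, 220, 71)


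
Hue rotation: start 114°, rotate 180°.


New hue = (H + rotation) mod 360
New hue = (114 + 180) mod 360
= 294 mod 360
= 294°


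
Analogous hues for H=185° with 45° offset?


Base hue: 185°
Left analog: (185 - 45) mod 360 = 140°
Right analog: (185 + 45) mod 360 = 230°
Analogous hues = 140° and 230°


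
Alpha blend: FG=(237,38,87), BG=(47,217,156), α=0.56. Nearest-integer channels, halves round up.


C = α×F + (1-α)×B, with 1-α = 0.44
R: 0.56×237 + 0.44×47 = 132.72 + 20.68 = 153.40 → 153
G: 0.56×38 + 0.44×217 = 21.28 + 95.48 = 116.76 → 117
B: 0.56×87 + 0.44×156 = 48.72 + 68.64 = 117.36 → 117
= RGB(153, 117, 117)


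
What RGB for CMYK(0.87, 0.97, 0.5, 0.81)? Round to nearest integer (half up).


R = 255 × (1-C) × (1-K) = 255 × 0.13 × 0.19 = 6.2985 → 6
G = 255 × (1-M) × (1-K) = 255 × 0.03 × 0.19 = 1.4535 → 1
B = 255 × (1-Y) × (1-K) = 255 × 0.50 × 0.19 = 24.225 → 24
= RGB(6, 1, 24)


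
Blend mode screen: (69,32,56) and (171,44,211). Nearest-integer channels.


Screen: C = 255 - (255-A)×(255-B)/255, rounded to nearest integer
R: 255 - (255-69)×(255-171)/255 = 255 - 15624/255 ≈ 255 - 61.271 = 193.729 → 194
G: 255 - (255-32)×(255-44)/255 = 255 - 47053/255 ≈ 255 - 184.522 = 70.478 → 70
B: 255 - (255-56)×(255-211)/255 = 255 - 8756/255 ≈ 255 - 34.337 = 220.663 → 221
= RGB(194, 70, 221)


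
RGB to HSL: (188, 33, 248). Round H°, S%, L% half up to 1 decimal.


Normalize: R'=188/255≈0.7373, G'=33/255≈0.1294, B'=248/255≈0.9725
Max=248/255, Min=33/255, Δ=Max-Min=215/255
L = (Max+Min)/2 = (248+33)/510 = 281/510 = 0.55098… → L = 55.1%
L > 0.5 → S = Δ/(2-Max-Min) = 215/(510-248-33) = 215/229 = 0.93886… → S = 93.9%
(the 1/255 factors cancel in S and H, so raw channel differences can be used)
Max is B' → H = 60 × ((R-G)/Δ + 4) = 60 × ((188-33)/215 + 4)
  155/215 + 4 = 0.7209… + 4 = 4.7209…
  H = 60 × 4.7209… = 283.255…° → H = 283.3°
= HSL(283.3°, 93.9%, 55.1%)


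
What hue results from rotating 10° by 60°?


New hue = (H + rotation) mod 360
New hue = (10 + 60) mod 360
= 70 mod 360
= 70°


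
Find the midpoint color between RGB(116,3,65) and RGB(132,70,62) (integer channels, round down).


Midpoint: each channel = ⌊(C₁+C₂)/2⌋
R: ⌊(116+132)/2⌋ = 124
G: ⌊(3+70)/2⌋ = 36
B: ⌊(65+62)/2⌋ = 63
= RGB(124, 36, 63)


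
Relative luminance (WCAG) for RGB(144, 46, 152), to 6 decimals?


Linearize each channel (sRGB transfer function): c = v/255; c_lin = c/12.92 if c ≤ 0.04045, else ((c+0.055)/1.055)^2.4
  R: 144/255 ≈ 0.564706 > 0.04045 → ((0.564706+0.055)/1.055)^2.4 ≈ 0.278894
  G: 46/255 ≈ 0.180392 > 0.04045 → ((0.180392+0.055)/1.055)^2.4 ≈ 0.027321
  B: 152/255 ≈ 0.596078 > 0.04045 → ((0.596078+0.055)/1.055)^2.4 ≈ 0.313989
R_lin = 0.278894, G_lin = 0.027321, B_lin = 0.313989
L = 0.2126×R + 0.7152×G + 0.0722×B
L = 0.2126×0.278894 + 0.7152×0.027321 + 0.0722×0.313989
L ≈ 0.101503


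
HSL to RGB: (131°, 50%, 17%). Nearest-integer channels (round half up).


H=131°, S=0.50, L=0.17
C = (1-|2L-1|)×S = (1-|-0.66|)×0.50 = 0.17
H' = H/60 = 131/60 ≈ 2.1833; X = C×(1-|H' mod 2 - 1|) ≈ 0.0312
m = L - C/2 = 0.17 - 0.085 = 0.085
Sector ⌊H'⌋ = 2 → (R',G',B') = (0.0, 0.17, ≈0.0312)
RGB = ((R'+m)×255, (G'+m)×255, (B'+m)×255) = (21.675, 65.025, 29.6225)
Round half up → RGB(22, 65, 30)


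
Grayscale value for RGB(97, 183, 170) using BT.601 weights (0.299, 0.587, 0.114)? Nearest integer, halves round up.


Gray = 0.299×R + 0.587×G + 0.114×B
Gray = 0.299×97 + 0.587×183 + 0.114×170
Gray = 29.003 + 107.421 + 19.380
Gray = 155.804 → round half up → 156
Gray = 156


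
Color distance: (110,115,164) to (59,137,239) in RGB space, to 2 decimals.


d = √[(R₁-R₂)² + (G₁-G₂)² + (B₁-B₂)²]
d = √[(110-59)² + (115-137)² + (164-239)²]
d = √[2601 + 484 + 5625]
d = √8710
d ≈ 93.33


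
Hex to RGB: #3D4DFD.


3D → 61 (R)
4D → 77 (G)
FD → 253 (B)
= RGB(61, 77, 253)


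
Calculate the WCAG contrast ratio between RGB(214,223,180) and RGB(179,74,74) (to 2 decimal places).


Linearize each sRGB channel c=v/255: c/12.92 if c ≤ 0.04045 else ((c+0.055)/1.055)^2.4
L = 0.2126×R_lin + 0.7152×G_lin + 0.0722×B_lin
Color 1 (214,223,180):
  R=214: 214/255≈0.8392 > 0.04045 → ((0.8392+0.055)/1.055)^2.4 ≈ 0.67244
  G=223: 223/255≈0.8745 > 0.04045 → ((0.8745+0.055)/1.055)^2.4 ≈ 0.73791
  B=180: 180/255≈0.7059 > 0.04045 → ((0.7059+0.055)/1.055)^2.4 ≈ 0.45641
  L1 = 0.2126×0.67244 + 0.7152×0.73791 + 0.0722×0.45641 ≈ 0.70367
Color 2 (179,74,74):
  R=179: 179/255≈0.7020 > 0.04045 → ((0.7020+0.055)/1.055)^2.4 ≈ 0.45079
  G=74: 74/255≈0.2902 > 0.04045 → ((0.2902+0.055)/1.055)^2.4 ≈ 0.06848
  B=74: 74/255≈0.2902 > 0.04045 → ((0.2902+0.055)/1.055)^2.4 ≈ 0.06848
  L2 = 0.2126×0.45079 + 0.7152×0.06848 + 0.0722×0.06848 ≈ 0.14976
Lighter = 0.70367, Darker = 0.14976
Ratio = (L_lighter + 0.05) / (L_darker + 0.05)
Ratio = (0.70367 + 0.05) / (0.14976 + 0.05) = 0.75367 / 0.19976 ≈ 3.7729
Ratio ≈ 3.77:1


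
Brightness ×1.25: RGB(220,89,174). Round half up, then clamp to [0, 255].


Multiply each channel by 1.25, round half up, clamp to [0, 255]
R: 220×1.25 = 275 → clamp → 255
G: 89×1.25 = 111.25 → round → 111
B: 174×1.25 = 217.5 → round → 218
= RGB(255, 111, 218)


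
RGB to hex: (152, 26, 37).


R = 152 → 98 (hex)
G = 26 → 1A (hex)
B = 37 → 25 (hex)
Hex = #981A25


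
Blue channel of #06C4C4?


Color: #06C4C4
R = 06 = 6
G = C4 = 196
B = C4 = 196
Blue = 196


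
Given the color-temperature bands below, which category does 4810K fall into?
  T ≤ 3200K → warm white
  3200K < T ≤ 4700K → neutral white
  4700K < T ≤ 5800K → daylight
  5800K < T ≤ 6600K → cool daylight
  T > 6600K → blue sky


Temperature: 4810K
4700K < 4810K ≤ 5800K → daylight
Classification: daylight


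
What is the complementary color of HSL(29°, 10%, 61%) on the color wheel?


Complement = opposite side of color wheel = hue + 180°
H' = (29 + 180) mod 360 = 209°
S and L unchanged.
= HSL(209°, 10%, 61%)


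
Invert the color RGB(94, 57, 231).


Invert: (255-R, 255-G, 255-B)
R: 255-94 = 161
G: 255-57 = 198
B: 255-231 = 24
= RGB(161, 198, 24)


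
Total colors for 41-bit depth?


Colors = 2^bits = 2^41
= 2,199,023,255,552 colors


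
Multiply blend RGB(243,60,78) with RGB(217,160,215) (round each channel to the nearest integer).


Multiply: C = A×B/255, rounded to nearest integer
R: 243×217/255 = 52731/255 ≈ 206.788 → 207
G: 60×160/255 = 9600/255 ≈ 37.647 → 38
B: 78×215/255 = 16770/255 ≈ 65.765 → 66
= RGB(207, 38, 66)


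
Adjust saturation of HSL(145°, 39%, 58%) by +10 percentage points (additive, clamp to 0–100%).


Original S = 39%
Adjustment = +10 percentage points
New S = 39 + (10) = 49
Clamp to [0, 100] → 49
= HSL(145°, 49%, 58%)


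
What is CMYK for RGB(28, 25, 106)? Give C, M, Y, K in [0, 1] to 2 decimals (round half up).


R'=28/255≈0.1098, G'=25/255≈0.0980, B'=106/255≈0.4157
K = 1 - max(R',G',B') = 1 - 106/255 = 149/255 = 0.58431… → 0.58
(1-R'-K)/(1-K) simplifies to (max-R)/max with max = 106:
C = (106-28)/106 = 78/106 = 0.73584… → 0.74
M = (106-25)/106 = 81/106 = 0.76415… → 0.76
Y = (106-106)/106 = 0/106 = 0 → 0.00
= CMYK(0.74, 0.76, 0.00, 0.58)


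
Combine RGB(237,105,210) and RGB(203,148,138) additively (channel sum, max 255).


Additive: each channel = min(255, C₁+C₂)
R: 237+203 = 440 → 255
G: 105+148 = 253 → 253
B: 210+138 = 348 → 255
= RGB(255, 253, 255)


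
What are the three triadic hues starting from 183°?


Triadic: equally spaced at 120° intervals
H1 = 183°
H2 = (183 + 120) mod 360 = 303°
H3 = (183 + 240) mod 360 = 63°
Triadic = 183°, 303°, 63°


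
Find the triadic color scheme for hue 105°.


Triadic: equally spaced at 120° intervals
H1 = 105°
H2 = (105 + 120) mod 360 = 225°
H3 = (105 + 240) mod 360 = 345°
Triadic = 105°, 225°, 345°


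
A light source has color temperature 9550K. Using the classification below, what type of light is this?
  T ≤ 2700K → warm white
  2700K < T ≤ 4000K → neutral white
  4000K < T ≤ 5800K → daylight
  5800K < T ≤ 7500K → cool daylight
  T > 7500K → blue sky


Temperature: 9550K
9550K > 7500K → blue sky
Classification: blue sky


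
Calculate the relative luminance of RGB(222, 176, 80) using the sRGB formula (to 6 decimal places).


Linearize each channel (sRGB transfer function): c = v/255; c_lin = c/12.92 if c ≤ 0.04045, else ((c+0.055)/1.055)^2.4
  R: 222/255 ≈ 0.870588 > 0.04045 → ((0.870588+0.055)/1.055)^2.4 ≈ 0.730461
  G: 176/255 ≈ 0.690196 > 0.04045 → ((0.690196+0.055)/1.055)^2.4 ≈ 0.434154
  B: 80/255 ≈ 0.313725 > 0.04045 → ((0.313725+0.055)/1.055)^2.4 ≈ 0.080220
R_lin = 0.730461, G_lin = 0.434154, B_lin = 0.080220
L = 0.2126×R + 0.7152×G + 0.0722×B
L = 0.2126×0.730461 + 0.7152×0.434154 + 0.0722×0.080220
L ≈ 0.471595


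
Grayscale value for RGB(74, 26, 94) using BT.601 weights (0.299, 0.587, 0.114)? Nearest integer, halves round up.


Gray = 0.299×R + 0.587×G + 0.114×B
Gray = 0.299×74 + 0.587×26 + 0.114×94
Gray = 22.126 + 15.262 + 10.716
Gray = 48.104 → round half up → 48
Gray = 48


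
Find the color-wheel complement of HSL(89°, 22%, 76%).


Complement = opposite side of color wheel = hue + 180°
H' = (89 + 180) mod 360 = 269°
S and L unchanged.
= HSL(269°, 22%, 76%)


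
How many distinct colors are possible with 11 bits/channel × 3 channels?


Total bits = 11 bits/channel × 3 channels = 33 bits
Distinct colors = 2^33
= 8,589,934,592 colors


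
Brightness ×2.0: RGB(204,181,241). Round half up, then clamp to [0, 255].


Multiply each channel by 2.0, round half up, clamp to [0, 255]
R: 204×2.0 = 408 → clamp → 255
G: 181×2.0 = 362 → clamp → 255
B: 241×2.0 = 482 → clamp → 255
= RGB(255, 255, 255)


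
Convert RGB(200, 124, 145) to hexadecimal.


R = 200 → C8 (hex)
G = 124 → 7C (hex)
B = 145 → 91 (hex)
Hex = #C87C91


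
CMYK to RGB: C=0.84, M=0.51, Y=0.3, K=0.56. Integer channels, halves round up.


R = 255 × (1-C) × (1-K) = 255 × 0.16 × 0.44 = 17.952 → 18
G = 255 × (1-M) × (1-K) = 255 × 0.49 × 0.44 = 54.978 → 55
B = 255 × (1-Y) × (1-K) = 255 × 0.70 × 0.44 = 78.54 → 79
= RGB(18, 55, 79)


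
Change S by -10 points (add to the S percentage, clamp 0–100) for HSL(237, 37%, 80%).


Original S = 37%
Adjustment = -10 percentage points
New S = 37 + (-10) = 27
Clamp to [0, 100] → 27
= HSL(237°, 27%, 80%)


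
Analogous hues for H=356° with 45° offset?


Base hue: 356°
Left analog: (356 - 45) mod 360 = 311°
Right analog: (356 + 45) mod 360 = 41°
Analogous hues = 311° and 41°


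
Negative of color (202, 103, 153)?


Invert: (255-R, 255-G, 255-B)
R: 255-202 = 53
G: 255-103 = 152
B: 255-153 = 102
= RGB(53, 152, 102)


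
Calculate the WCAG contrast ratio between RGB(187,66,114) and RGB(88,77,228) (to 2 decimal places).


Linearize each sRGB channel c=v/255: c/12.92 if c ≤ 0.04045 else ((c+0.055)/1.055)^2.4
L = 0.2126×R_lin + 0.7152×G_lin + 0.0722×B_lin
Color 1 (187,66,114):
  R=187: 187/255≈0.7333 > 0.04045 → ((0.7333+0.055)/1.055)^2.4 ≈ 0.49693
  G=66: 66/255≈0.2588 > 0.04045 → ((0.2588+0.055)/1.055)^2.4 ≈ 0.05448
  B=114: 114/255≈0.4471 > 0.04045 → ((0.4471+0.055)/1.055)^2.4 ≈ 0.16827
  L1 = 0.2126×0.49693 + 0.7152×0.05448 + 0.0722×0.16827 ≈ 0.15676
Color 2 (88,77,228):
  R=88: 88/255≈0.3451 > 0.04045 → ((0.3451+0.055)/1.055)^2.4 ≈ 0.09759
  G=77: 77/255≈0.3020 > 0.04045 → ((0.3020+0.055)/1.055)^2.4 ≈ 0.07421
  B=228: 228/255≈0.8941 > 0.04045 → ((0.8941+0.055)/1.055)^2.4 ≈ 0.77582
  L2 = 0.2126×0.09759 + 0.7152×0.07421 + 0.0722×0.77582 ≈ 0.12984
Lighter = 0.15676, Darker = 0.12984
Ratio = (L_lighter + 0.05) / (L_darker + 0.05)
Ratio = (0.15676 + 0.05) / (0.12984 + 0.05) = 0.20676 / 0.17984 ≈ 1.1497
Ratio ≈ 1.15:1


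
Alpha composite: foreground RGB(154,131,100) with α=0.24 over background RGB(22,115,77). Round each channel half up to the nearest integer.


C = α×F + (1-α)×B, with 1-α = 0.76
R: 0.24×154 + 0.76×22 = 36.96 + 16.72 = 53.68 → 54
G: 0.24×131 + 0.76×115 = 31.44 + 87.40 = 118.84 → 119
B: 0.24×100 + 0.76×77 = 24.00 + 58.52 = 82.52 → 83
= RGB(54, 119, 83)


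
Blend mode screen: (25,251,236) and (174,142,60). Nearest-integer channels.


Screen: C = 255 - (255-A)×(255-B)/255, rounded to nearest integer
R: 255 - (255-25)×(255-174)/255 = 255 - 18630/255 ≈ 255 - 73.059 = 181.941 → 182
G: 255 - (255-251)×(255-142)/255 = 255 - 452/255 ≈ 255 - 1.773 = 253.227 → 253
B: 255 - (255-236)×(255-60)/255 = 255 - 3705/255 ≈ 255 - 14.529 = 240.471 → 240
= RGB(182, 253, 240)


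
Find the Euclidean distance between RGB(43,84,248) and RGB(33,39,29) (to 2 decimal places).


d = √[(R₁-R₂)² + (G₁-G₂)² + (B₁-B₂)²]
d = √[(43-33)² + (84-39)² + (248-29)²]
d = √[100 + 2025 + 47961]
d = √50086
d ≈ 223.80


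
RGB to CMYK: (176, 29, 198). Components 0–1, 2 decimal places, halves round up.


R'=176/255≈0.6902, G'=29/255≈0.1137, B'=198/255≈0.7765
K = 1 - max(R',G',B') = 1 - 198/255 = 57/255 = 0.22352… → 0.22
(1-R'-K)/(1-K) simplifies to (max-R)/max with max = 198:
C = (198-176)/198 = 22/198 = 0.11111… → 0.11
M = (198-29)/198 = 169/198 = 0.85353… → 0.85
Y = (198-198)/198 = 0/198 = 0 → 0.00
= CMYK(0.11, 0.85, 0.00, 0.22)


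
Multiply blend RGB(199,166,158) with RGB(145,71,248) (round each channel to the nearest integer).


Multiply: C = A×B/255, rounded to nearest integer
R: 199×145/255 = 28855/255 ≈ 113.157 → 113
G: 166×71/255 = 11786/255 ≈ 46.220 → 46
B: 158×248/255 = 39184/255 ≈ 153.663 → 154
= RGB(113, 46, 154)


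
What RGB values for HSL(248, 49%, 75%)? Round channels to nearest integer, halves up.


H=248°, S=0.49, L=0.75
C = (1-|2L-1|)×S = (1-|0.50|)×0.49 = 0.245
H' = H/60 = 248/60 ≈ 4.1333; X = C×(1-|H' mod 2 - 1|) ≈ 0.0327
m = L - C/2 = 0.75 - 0.1225 = 0.6275
Sector ⌊H'⌋ = 4 → (R',G',B') = (≈0.0327, 0.0, 0.245)
RGB = ((R'+m)×255, (G'+m)×255, (B'+m)×255) = (168.3425, 160.0125, 222.4875)
Round half up → RGB(168, 160, 222)


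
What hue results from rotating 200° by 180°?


New hue = (H + rotation) mod 360
New hue = (200 + 180) mod 360
= 380 mod 360
= 20°


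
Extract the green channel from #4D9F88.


Color: #4D9F88
R = 4D = 77
G = 9F = 159
B = 88 = 136
Green = 159


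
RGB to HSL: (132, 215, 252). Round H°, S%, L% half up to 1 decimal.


Normalize: R'=132/255≈0.5176, G'=215/255≈0.8431, B'=252/255≈0.9882
Max=252/255, Min=132/255, Δ=Max-Min=120/255
L = (Max+Min)/2 = (252+132)/510 = 384/510 = 0.75294… → L = 75.3%
L > 0.5 → S = Δ/(2-Max-Min) = 120/(510-252-132) = 120/126 = 0.95238… → S = 95.2%
(the 1/255 factors cancel in S and H, so raw channel differences can be used)
Max is B' → H = 60 × ((R-G)/Δ + 4) = 60 × ((132-215)/120 + 4)
  -83/120 + 4 = -0.6916… + 4 = 3.3083…
  H = 60 × 3.3083… = 198.5° → H = 198.5°
= HSL(198.5°, 95.2%, 75.3%)


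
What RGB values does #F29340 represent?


F2 → 242 (R)
93 → 147 (G)
40 → 64 (B)
= RGB(242, 147, 64)


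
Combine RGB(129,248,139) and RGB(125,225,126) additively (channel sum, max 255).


Additive: each channel = min(255, C₁+C₂)
R: 129+125 = 254 → 254
G: 248+225 = 473 → 255
B: 139+126 = 265 → 255
= RGB(254, 255, 255)


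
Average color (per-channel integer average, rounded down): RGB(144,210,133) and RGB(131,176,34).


Midpoint: each channel = ⌊(C₁+C₂)/2⌋
R: ⌊(144+131)/2⌋ = 137
G: ⌊(210+176)/2⌋ = 193
B: ⌊(133+34)/2⌋ = 83
= RGB(137, 193, 83)


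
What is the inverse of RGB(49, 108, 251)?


Invert: (255-R, 255-G, 255-B)
R: 255-49 = 206
G: 255-108 = 147
B: 255-251 = 4
= RGB(206, 147, 4)


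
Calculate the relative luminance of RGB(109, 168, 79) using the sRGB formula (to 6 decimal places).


Linearize each channel (sRGB transfer function): c = v/255; c_lin = c/12.92 if c ≤ 0.04045, else ((c+0.055)/1.055)^2.4
  R: 109/255 ≈ 0.427451 > 0.04045 → ((0.427451+0.055)/1.055)^2.4 ≈ 0.152926
  G: 168/255 ≈ 0.658824 > 0.04045 → ((0.658824+0.055)/1.055)^2.4 ≈ 0.391572
  B: 79/255 ≈ 0.309804 > 0.04045 → ((0.309804+0.055)/1.055)^2.4 ≈ 0.078187
R_lin = 0.152926, G_lin = 0.391572, B_lin = 0.078187
L = 0.2126×R + 0.7152×G + 0.0722×B
L = 0.2126×0.152926 + 0.7152×0.391572 + 0.0722×0.078187
L ≈ 0.318210


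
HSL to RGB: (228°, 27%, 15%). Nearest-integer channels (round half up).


H=228°, S=0.27, L=0.15
C = (1-|2L-1|)×S = (1-|-0.70|)×0.27 = 0.081
H' = H/60 = 228/60 ≈ 3.8000; X = C×(1-|H' mod 2 - 1|) = 0.0162
m = L - C/2 = 0.15 - 0.0405 = 0.1095
Sector ⌊H'⌋ = 3 → (R',G',B') = (0.0, 0.0162, 0.081)
RGB = ((R'+m)×255, (G'+m)×255, (B'+m)×255) = (27.9225, 32.0535, 48.5775)
Round half up → RGB(28, 32, 49)


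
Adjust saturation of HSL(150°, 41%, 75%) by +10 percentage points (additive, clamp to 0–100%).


Original S = 41%
Adjustment = +10 percentage points
New S = 41 + (10) = 51
Clamp to [0, 100] → 51
= HSL(150°, 51%, 75%)


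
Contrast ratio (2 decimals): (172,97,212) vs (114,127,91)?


Linearize each sRGB channel c=v/255: c/12.92 if c ≤ 0.04045 else ((c+0.055)/1.055)^2.4
L = 0.2126×R_lin + 0.7152×G_lin + 0.0722×B_lin
Color 1 (172,97,212):
  R=172: 172/255≈0.6745 > 0.04045 → ((0.6745+0.055)/1.055)^2.4 ≈ 0.41254
  G=97: 97/255≈0.3804 > 0.04045 → ((0.3804+0.055)/1.055)^2.4 ≈ 0.11954
  B=212: 212/255≈0.8314 > 0.04045 → ((0.8314+0.055)/1.055)^2.4 ≈ 0.65837
  L1 = 0.2126×0.41254 + 0.7152×0.11954 + 0.0722×0.65837 ≈ 0.22074
Color 2 (114,127,91):
  R=114: 114/255≈0.4471 > 0.04045 → ((0.4471+0.055)/1.055)^2.4 ≈ 0.16827
  G=127: 127/255≈0.4980 > 0.04045 → ((0.4980+0.055)/1.055)^2.4 ≈ 0.21223
  B=91: 91/255≈0.3569 > 0.04045 → ((0.3569+0.055)/1.055)^2.4 ≈ 0.10462
  L2 = 0.2126×0.16827 + 0.7152×0.21223 + 0.0722×0.10462 ≈ 0.19511
Lighter = 0.22074, Darker = 0.19511
Ratio = (L_lighter + 0.05) / (L_darker + 0.05)
Ratio = (0.22074 + 0.05) / (0.19511 + 0.05) = 0.27074 / 0.24511 ≈ 1.1045
Ratio ≈ 1.10:1


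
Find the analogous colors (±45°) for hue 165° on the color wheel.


Base hue: 165°
Left analog: (165 - 45) mod 360 = 120°
Right analog: (165 + 45) mod 360 = 210°
Analogous hues = 120° and 210°


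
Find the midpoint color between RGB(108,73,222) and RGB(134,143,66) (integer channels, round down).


Midpoint: each channel = ⌊(C₁+C₂)/2⌋
R: ⌊(108+134)/2⌋ = 121
G: ⌊(73+143)/2⌋ = 108
B: ⌊(222+66)/2⌋ = 144
= RGB(121, 108, 144)


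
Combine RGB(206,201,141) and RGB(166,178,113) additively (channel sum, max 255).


Additive: each channel = min(255, C₁+C₂)
R: 206+166 = 372 → 255
G: 201+178 = 379 → 255
B: 141+113 = 254 → 254
= RGB(255, 255, 254)


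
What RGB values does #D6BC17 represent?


D6 → 214 (R)
BC → 188 (G)
17 → 23 (B)
= RGB(214, 188, 23)


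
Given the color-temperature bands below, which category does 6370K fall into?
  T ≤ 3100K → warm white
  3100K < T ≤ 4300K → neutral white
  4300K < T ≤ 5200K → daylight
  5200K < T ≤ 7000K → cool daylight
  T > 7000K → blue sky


Temperature: 6370K
5200K < 6370K ≤ 7000K → cool daylight
Classification: cool daylight


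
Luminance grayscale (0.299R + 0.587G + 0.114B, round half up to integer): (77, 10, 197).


Gray = 0.299×R + 0.587×G + 0.114×B
Gray = 0.299×77 + 0.587×10 + 0.114×197
Gray = 23.023 + 5.870 + 22.458
Gray = 51.351 → round half up → 51
Gray = 51


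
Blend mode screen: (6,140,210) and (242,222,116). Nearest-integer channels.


Screen: C = 255 - (255-A)×(255-B)/255, rounded to nearest integer
R: 255 - (255-6)×(255-242)/255 = 255 - 3237/255 ≈ 255 - 12.694 = 242.306 → 242
G: 255 - (255-140)×(255-222)/255 = 255 - 3795/255 ≈ 255 - 14.882 = 240.118 → 240
B: 255 - (255-210)×(255-116)/255 = 255 - 6255/255 ≈ 255 - 24.529 = 230.471 → 230
= RGB(242, 240, 230)


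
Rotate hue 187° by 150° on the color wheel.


New hue = (H + rotation) mod 360
New hue = (187 + 150) mod 360
= 337 mod 360
= 337°


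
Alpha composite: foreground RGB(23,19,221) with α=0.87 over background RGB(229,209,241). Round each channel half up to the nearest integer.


C = α×F + (1-α)×B, with 1-α = 0.13
R: 0.87×23 + 0.13×229 = 20.01 + 29.77 = 49.78 → 50
G: 0.87×19 + 0.13×209 = 16.53 + 27.17 = 43.70 → 44
B: 0.87×221 + 0.13×241 = 192.27 + 31.33 = 223.60 → 224
= RGB(50, 44, 224)


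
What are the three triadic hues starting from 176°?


Triadic: equally spaced at 120° intervals
H1 = 176°
H2 = (176 + 120) mod 360 = 296°
H3 = (176 + 240) mod 360 = 56°
Triadic = 176°, 296°, 56°


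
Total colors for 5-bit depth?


Colors = 2^bits = 2^5
= 32 colors


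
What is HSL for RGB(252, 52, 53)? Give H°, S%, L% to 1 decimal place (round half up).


Normalize: R'=252/255≈0.9882, G'=52/255≈0.2039, B'=53/255≈0.2078
Max=252/255, Min=52/255, Δ=Max-Min=200/255
L = (Max+Min)/2 = (252+52)/510 = 304/510 = 0.59607… → L = 59.6%
L > 0.5 → S = Δ/(2-Max-Min) = 200/(510-252-52) = 200/206 = 0.97087… → S = 97.1%
(the 1/255 factors cancel in S and H, so raw channel differences can be used)
Max is R' → H = 60 × (((G-B)/Δ) mod 6) = 60 × (((52-53)/200) mod 6)
  (-1)/200 = -0.005; negative, so add 6 → 5.995
  H = 60 × 5.995 = 359.7° → H = 359.7°
= HSL(359.7°, 97.1%, 59.6%)


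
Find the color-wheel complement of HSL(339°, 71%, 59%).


Complement = opposite side of color wheel = hue + 180°
H' = (339 + 180) mod 360 = 159°
S and L unchanged.
= HSL(159°, 71%, 59%)


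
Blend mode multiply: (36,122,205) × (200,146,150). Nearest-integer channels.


Multiply: C = A×B/255, rounded to nearest integer
R: 36×200/255 = 7200/255 ≈ 28.235 → 28
G: 122×146/255 = 17812/255 ≈ 69.851 → 70
B: 205×150/255 = 30750/255 ≈ 120.588 → 121
= RGB(28, 70, 121)


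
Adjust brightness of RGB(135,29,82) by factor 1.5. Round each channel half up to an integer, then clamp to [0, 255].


Multiply each channel by 1.5, round half up, clamp to [0, 255]
R: 135×1.5 = 202.5 → round → 203
G: 29×1.5 = 43.5 → round → 44
B: 82×1.5 = 123
= RGB(203, 44, 123)


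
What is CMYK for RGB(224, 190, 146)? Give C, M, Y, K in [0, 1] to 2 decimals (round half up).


R'=224/255≈0.8784, G'=190/255≈0.7451, B'=146/255≈0.5725
K = 1 - max(R',G',B') = 1 - 224/255 = 31/255 = 0.12156… → 0.12
(1-R'-K)/(1-K) simplifies to (max-R)/max with max = 224:
C = (224-224)/224 = 0/224 = 0 → 0.00
M = (224-190)/224 = 34/224 = 0.15178… → 0.15
Y = (224-146)/224 = 78/224 = 0.34821… → 0.35
= CMYK(0.00, 0.15, 0.35, 0.12)


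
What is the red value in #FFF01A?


Color: #FFF01A
R = FF = 255
G = F0 = 240
B = 1A = 26
Red = 255


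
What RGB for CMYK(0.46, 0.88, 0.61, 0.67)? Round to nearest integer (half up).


R = 255 × (1-C) × (1-K) = 255 × 0.54 × 0.33 = 45.441 → 45
G = 255 × (1-M) × (1-K) = 255 × 0.12 × 0.33 = 10.098 → 10
B = 255 × (1-Y) × (1-K) = 255 × 0.39 × 0.33 = 32.8185 → 33
= RGB(45, 10, 33)


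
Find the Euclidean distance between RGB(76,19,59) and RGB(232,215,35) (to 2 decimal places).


d = √[(R₁-R₂)² + (G₁-G₂)² + (B₁-B₂)²]
d = √[(76-232)² + (19-215)² + (59-35)²]
d = √[24336 + 38416 + 576]
d = √63328
d ≈ 251.65


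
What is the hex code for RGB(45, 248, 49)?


R = 45 → 2D (hex)
G = 248 → F8 (hex)
B = 49 → 31 (hex)
Hex = #2DF831


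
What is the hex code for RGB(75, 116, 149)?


R = 75 → 4B (hex)
G = 116 → 74 (hex)
B = 149 → 95 (hex)
Hex = #4B7495


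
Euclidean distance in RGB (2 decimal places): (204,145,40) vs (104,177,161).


d = √[(R₁-R₂)² + (G₁-G₂)² + (B₁-B₂)²]
d = √[(204-104)² + (145-177)² + (40-161)²]
d = √[10000 + 1024 + 14641]
d = √25665
d ≈ 160.20


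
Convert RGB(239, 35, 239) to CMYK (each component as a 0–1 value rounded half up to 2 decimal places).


R'=239/255≈0.9373, G'=35/255≈0.1373, B'=239/255≈0.9373
K = 1 - max(R',G',B') = 1 - 239/255 = 16/255 = 0.06274… → 0.06
(1-R'-K)/(1-K) simplifies to (max-R)/max with max = 239:
C = (239-239)/239 = 0/239 = 0 → 0.00
M = (239-35)/239 = 204/239 = 0.85355… → 0.85
Y = (239-239)/239 = 0/239 = 0 → 0.00
= CMYK(0.00, 0.85, 0.00, 0.06)


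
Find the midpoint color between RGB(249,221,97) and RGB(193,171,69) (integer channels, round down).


Midpoint: each channel = ⌊(C₁+C₂)/2⌋
R: ⌊(249+193)/2⌋ = 221
G: ⌊(221+171)/2⌋ = 196
B: ⌊(97+69)/2⌋ = 83
= RGB(221, 196, 83)


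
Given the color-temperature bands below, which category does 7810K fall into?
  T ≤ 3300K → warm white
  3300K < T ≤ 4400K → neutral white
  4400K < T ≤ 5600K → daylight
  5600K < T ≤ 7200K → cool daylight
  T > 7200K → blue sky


Temperature: 7810K
7810K > 7200K → blue sky
Classification: blue sky


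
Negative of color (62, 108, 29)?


Invert: (255-R, 255-G, 255-B)
R: 255-62 = 193
G: 255-108 = 147
B: 255-29 = 226
= RGB(193, 147, 226)


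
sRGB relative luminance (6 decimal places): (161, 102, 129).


Linearize each channel (sRGB transfer function): c = v/255; c_lin = c/12.92 if c ≤ 0.04045, else ((c+0.055)/1.055)^2.4
  R: 161/255 ≈ 0.631373 > 0.04045 → ((0.631373+0.055)/1.055)^2.4 ≈ 0.356400
  G: 102/255 ≈ 0.400000 > 0.04045 → ((0.400000+0.055)/1.055)^2.4 ≈ 0.132868
  B: 129/255 ≈ 0.505882 > 0.04045 → ((0.505882+0.055)/1.055)^2.4 ≈ 0.219526
R_lin = 0.356400, G_lin = 0.132868, B_lin = 0.219526
L = 0.2126×R + 0.7152×G + 0.0722×B
L = 0.2126×0.356400 + 0.7152×0.132868 + 0.0722×0.219526
L ≈ 0.186648


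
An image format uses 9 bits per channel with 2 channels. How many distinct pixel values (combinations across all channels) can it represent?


Total bits = 9 bits/channel × 2 channels = 18 bits
Distinct pixel values = 2^18
= 262,144 pixel values


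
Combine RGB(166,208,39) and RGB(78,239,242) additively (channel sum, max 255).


Additive: each channel = min(255, C₁+C₂)
R: 166+78 = 244 → 244
G: 208+239 = 447 → 255
B: 39+242 = 281 → 255
= RGB(244, 255, 255)


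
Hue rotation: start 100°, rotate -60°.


New hue = (H + rotation) mod 360
New hue = (100 -60) mod 360
= 40 mod 360
= 40°


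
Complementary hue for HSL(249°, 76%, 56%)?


Complement = opposite side of color wheel = hue + 180°
H' = (249 + 180) mod 360 = 69°
S and L unchanged.
= HSL(69°, 76%, 56%)


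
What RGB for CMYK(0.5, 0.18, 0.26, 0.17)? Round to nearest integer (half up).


R = 255 × (1-C) × (1-K) = 255 × 0.50 × 0.83 = 105.825 → 106
G = 255 × (1-M) × (1-K) = 255 × 0.82 × 0.83 = 173.553 → 174
B = 255 × (1-Y) × (1-K) = 255 × 0.74 × 0.83 = 156.621 → 157
= RGB(106, 174, 157)


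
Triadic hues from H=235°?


Triadic: equally spaced at 120° intervals
H1 = 235°
H2 = (235 + 120) mod 360 = 355°
H3 = (235 + 240) mod 360 = 115°
Triadic = 235°, 355°, 115°


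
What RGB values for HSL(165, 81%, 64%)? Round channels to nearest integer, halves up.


H=165°, S=0.81, L=0.64
C = (1-|2L-1|)×S = (1-|0.28|)×0.81 = 0.5832
H' = H/60 = 165/60 ≈ 2.7500; X = C×(1-|H' mod 2 - 1|) = 0.4374
m = L - C/2 = 0.64 - 0.2916 = 0.3484
Sector ⌊H'⌋ = 2 → (R',G',B') = (0.0, 0.5832, 0.4374)
RGB = ((R'+m)×255, (G'+m)×255, (B'+m)×255) = (88.842, 237.558, 200.379)
Round half up → RGB(89, 238, 200)
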